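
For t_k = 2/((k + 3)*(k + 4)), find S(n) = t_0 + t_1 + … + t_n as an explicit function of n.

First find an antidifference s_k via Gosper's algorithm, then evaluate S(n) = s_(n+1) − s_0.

t_(k+1)/t_k = (k + 3)/(k + 5).
So A=k + 3 and B=k + 5, with C=1.
Need (k + 3)·f(k+1) − (k + 4)·f(k) = 1.
From deg A=1, deg B=1, deg C=0: d=1.
A polynomial solution: f(k) = k/3.
Get s_k = R·t_k = 2*k/(3*(k + 3)) with R(k) = B(k−1)f(k)/C(k) = k*(k + 4)/3.
Verify: 2/(k**2 + 7*k + 12) matches t_k.
Evaluate: s_(n+1) = 2*(n + 1)/(3*(n + 4)); subtract s_(0) = 0 ⇒ S(n) = 2*(n + 1)/(3*(n + 4)).

S(n) = 2*(n + 1)/(3*(n + 4))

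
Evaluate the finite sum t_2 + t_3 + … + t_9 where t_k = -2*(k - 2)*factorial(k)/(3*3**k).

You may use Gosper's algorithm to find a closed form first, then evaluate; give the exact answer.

r(k) = (k**2 - 1)/(3*(k - 2)) after simplifying.
Take A(k)=k/3 + 1/3, B(k)=1, C(k)=k - 2.
Need (k/3 + 1/3)·f(k+1) − (1)·f(k) = k - 2.
deg f ≤ 0 (via 1,0,1).
Coefficient equations give f(k) = 3.
Certificate R = B(k−1)f/C = 3/(k - 2) gives s_k = -2*factorial(k)/3**k.
s_(k+1) − s_k = -2*(k - 2)*factorial(k)/(3*3**k) = t_k.
Evaluate s at k=10 and k=2: -89600/729 and -4/9; difference -89276/729.

Σ = -89276/729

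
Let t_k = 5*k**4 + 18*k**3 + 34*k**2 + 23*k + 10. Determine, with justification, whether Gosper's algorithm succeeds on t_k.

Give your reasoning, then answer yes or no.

Yes. s_k = k*(k**4 + 2*k**3 + 4*k**2 - k + 4).

Step 1: r(k) = (5*k**4 + 38*k**3 + 118*k**2 + 165*k + 90)/(5*k**4 + 18*k**3 + 34*k**2 + 23*k + 10).
So A=1 and B=1, with C=k**4 + 18*k**3/5 + 34*k**2/5 + 23*k/5 + 2.
Solve (1)·f(k+1) − (1)·f(k) = k**4 + 18*k**3/5 + 34*k**2/5 + 23*k/5 + 2.
Degrees (0,0,4) ⇒ d ≤ 5.
Coefficient equations give f(k) = k*(k**4 + 2*k**3 + 4*k**2 - k + 4)/5.
Get s_k = R·t_k = k*(k**4 + 2*k**3 + 4*k**2 - k + 4) with R(k) = B(k−1)f(k)/C(k) = k*(k**4 + 2*k**3 + 4*k**2 - k + 4)/(5*k**4 + 18*k**3 + 34*k**2 + 23*k + 10).
Check: Δs_k = 5*k**4 + 18*k**3 + 34*k**2 + 23*k + 10. ✓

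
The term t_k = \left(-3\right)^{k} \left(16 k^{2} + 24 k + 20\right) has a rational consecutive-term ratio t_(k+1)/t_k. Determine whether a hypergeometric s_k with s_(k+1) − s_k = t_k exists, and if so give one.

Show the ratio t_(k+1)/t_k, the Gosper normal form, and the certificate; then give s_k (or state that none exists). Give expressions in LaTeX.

Ratio r(k) = 3*(-4*k**2 - 14*k - 15)/(4*k**2 + 6*k + 5).
Take A(k)=-3, B(k)=1, C(k)=k**2 + 3*k/2 + 5/4.
Key eq: (-3)·f(k+1) = (1)·f(k) + (k**2 + 3*k/2 + 5/4).
From deg A=0, deg B=0, deg C=2: d=2.
A polynomial solution: f(k) = -(2*k**2 + 1)/8.
Certificate R = B(k−1)f/C = -(2*k**2 + 1)/(2*(4*k**2 + 6*k + 5)) gives s_k = (-3)**k*(-4*k**2 - 2).
Δs = (-3)**k*(16*k**2 + 24*k + 20), as required.

s_k = \left(-3\right)^{k} \left(- 4 k^{2} - 2\right)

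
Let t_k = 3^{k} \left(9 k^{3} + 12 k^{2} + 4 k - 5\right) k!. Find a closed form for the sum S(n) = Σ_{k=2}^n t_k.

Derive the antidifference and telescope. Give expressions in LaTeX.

S(n) = 9 \cdot 3^{n} n^{3} n! + 15 \cdot 3^{n} n^{2} n! - 6 \cdot 3^{n} n! - 54

Compute t_(k+1)/t_k: get 3*(9*k**4 + 48*k**3 + 94*k**2 + 75*k + 20)/(9*k**3 + 12*k**2 + 4*k - 5).
Take A(k)=3*k + 3, B(k)=1, C(k)=k**3 + 4*k**2/3 + 4*k/9 - 5/9.
Key eq: (3*k + 3)·f(k+1) = (1)·f(k) + (k**3 + 4*k**2/3 + 4*k/9 - 5/9).
d = 2 from the (1,0,3) case.
A polynomial solution: f(k) = (3*k**2 - 4*k - 1)/9.
R(k) = B(k−1)·f(k)/C(k) = (3*k**2 - 4*k - 1)/(9*k**3 + 12*k**2 + 4*k - 5); s_k = R·t_k = 3**k*(3*k**2 - 4*k - 1)*factorial(k).
Check: Δs_k = 3**k*(9*k**3 + 12*k**2 + 4*k - 5)*factorial(k). ✓
Evaluate: s_(n+1) = 3**(n + 1)*(3*n**2 + 2*n - 2)*factorial(n + 1); subtract s_(2) = 54 ⇒ S(n) = 9*3**n*n**3*factorial(n) + 15*3**n*n**2*factorial(n) - 6*3**n*factorial(n) - 54.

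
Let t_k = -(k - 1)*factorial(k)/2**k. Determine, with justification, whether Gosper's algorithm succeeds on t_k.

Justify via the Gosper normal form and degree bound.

Yes. s_k = -2**(1 - k)*factorial(k).

Ratio r(k) = k*(k + 1)/(2*(k - 1)).
Gosper form: A/B · C(k+1)/C(k) with A=k/2 + 1/2, B=1, C=k - 1.
Solve (k/2 + 1/2)·f(k+1) − (1)·f(k) = k - 1.
d = 0 from the (1,0,1) case.
Solve for f: f(k) = 2 (degree 0 ≤ 0).
Certificate R = B(k−1)f/C = 2/(k - 1) gives s_k = -2**(1 - k)*factorial(k).
Verify: -(k - 1)*factorial(k)/2**k matches t_k.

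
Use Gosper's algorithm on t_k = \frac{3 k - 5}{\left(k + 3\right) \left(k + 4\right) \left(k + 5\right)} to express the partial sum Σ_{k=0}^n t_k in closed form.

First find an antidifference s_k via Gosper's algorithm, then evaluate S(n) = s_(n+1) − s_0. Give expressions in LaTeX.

Compute t_(k+1)/t_k: get (k + 3)*(3*k - 2)/((k + 6)*(3*k - 5)).
Normal form (A,B,C) = (k + 3, k + 6, k - 5/3).
Solve (k + 3)·f(k+1) − (k + 5)·f(k) = k - 5/3.
deg f ≤ 2 (via 1,1,1).
A polynomial solution: f(k) = k*(k - 11)/18.
R(k) = B(k−1)·f(k)/C(k) = k*(k - 11)*(k + 5)/(6*(3*k - 5)); s_k = R·t_k = k*(k - 11)/(6*(k + 3)*(k + 4)).
s_(k+1) − s_k = (3*k - 5)/(k**3 + 12*k**2 + 47*k + 60) = t_k.
Evaluate: s_(n+1) = (n**2 - 9*n - 10)/(6*(n**2 + 9*n + 20)); subtract s_(0) = 0 ⇒ S(n) = (n**2 - 9*n - 10)/(6*(n**2 + 9*n + 20)).

S(n) = \frac{n^{2} - 9 n - 10}{6 \left(n^{2} + 9 n + 20\right)}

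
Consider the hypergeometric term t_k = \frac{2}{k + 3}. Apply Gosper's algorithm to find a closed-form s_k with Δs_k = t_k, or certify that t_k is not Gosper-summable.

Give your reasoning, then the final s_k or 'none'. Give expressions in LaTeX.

Ratio r(k) = (k + 3)/(k + 4).
Normal form (A,B,C) = (k + 3, k + 4, 1).
f must satisfy (k + 3)·f(k+1) − (k + 3)·f(k) = 1.
From deg A=1, deg B=1, deg C=0: d=0.
Put f(k) = c0: A·f(k+1) − B(k−1)·f(k) − C = -1; need -1 = 0 — inconsistent ⇒ no f, not summable.

none — t_k is not Gosper-summable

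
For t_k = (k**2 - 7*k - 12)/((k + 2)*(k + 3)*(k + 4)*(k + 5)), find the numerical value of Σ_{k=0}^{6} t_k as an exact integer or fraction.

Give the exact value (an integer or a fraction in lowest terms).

Σ = -203/990

t_(k+1)/t_k = (k + 2)*(7*k - (k + 1)**2 + 19)/((k + 6)*(-k**2 + 7*k + 12)).
So A=k + 2 and B=k + 6, with C=k**2 - 7*k - 12.
Key eq: (k + 2)·f(k+1) = (k + 5)·f(k) + (k**2 - 7*k - 12).
deg f ≤ 3 (via 1,1,2).
Solving with deg f ≤ 3: f(k) = -k*(k**2 + 15*k + 20)/6.
Certificate R = B(k−1)f/C = -k*(k + 5)*(k**2 + 15*k + 20)/(6*(k**2 - 7*k - 12)) gives s_k = k*(-k**2 - 15*k - 20)/(6*(k + 2)*(k + 3)*(k + 4)).
s_(k+1) − s_k = (k**2 - 7*k - 12)/(k**4 + 14*k**3 + 71*k**2 + 154*k + 120) = t_k.
Σ_(k=0)^(6) t_k = s_(7) − s_(0) = -203/990 − (0) = -203/990.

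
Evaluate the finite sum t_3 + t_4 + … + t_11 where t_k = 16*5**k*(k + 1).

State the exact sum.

Ratio r(k) = 5*(k + 2)/(k + 1).
So A=5 and B=1, with C=k + 1.
Key eq: (5)·f(k+1) = (1)·f(k) + (k + 1).
From deg A=0, deg B=0, deg C=1: d=1.
Solve for f: f(k) = (4*k - 1)/16 (degree 1 ≤ 1).
So s_k = (B(k−1)f/C)·t_k = ((4*k - 1)/(16*(k + 1)))·t_k = 5**k*(4*k - 1).
s_(k+1) − s_k = 16*5**k*(k + 1) = t_k.
Evaluate s at k=12 and k=3: 11474609375 and 1375; difference 11474608000.

Σ = 11474608000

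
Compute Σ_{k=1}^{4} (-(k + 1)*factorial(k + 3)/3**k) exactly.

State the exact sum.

Σ = -4264/9

r(k) = (k + 2)*(k + 4)/(3*(k + 1)) after simplifying.
Normal form (A,B,C) = (k/3 + 4/3, 1, k + 1).
Key eq: (k/3 + 4/3)·f(k+1) = (1)·f(k) + (k + 1).
d = 0 from the (1,0,1) case.
Solving with deg f ≤ 0: f(k) = 3.
Certificate R = B(k−1)f/C = 3/(k + 1) gives s_k = -3**(1 - k)*factorial(k + 3).
Verify: -(k + 1)*factorial(k + 3)/3**k matches t_k.
Sum = s_(5) − s_(1); s_(5) = -4480/9, s_(1) = -24 ⇒ -4264/9.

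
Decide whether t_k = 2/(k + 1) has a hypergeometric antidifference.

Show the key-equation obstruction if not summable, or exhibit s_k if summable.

No; the coefficient equations for f are inconsistent.

Ratio r(k) = (k + 1)/(k + 2).
Gosper form: A/B · C(k+1)/C(k) with A=k + 1, B=k + 2, C=1.
Key eq: (k + 1)·f(k+1) = (k + 1)·f(k) + (1).
d = 0 from the (1,1,0) case.
Write f(k) = c0. Then LHS − RHS = -1, requiring -1 = 0: contradictory. No certificate.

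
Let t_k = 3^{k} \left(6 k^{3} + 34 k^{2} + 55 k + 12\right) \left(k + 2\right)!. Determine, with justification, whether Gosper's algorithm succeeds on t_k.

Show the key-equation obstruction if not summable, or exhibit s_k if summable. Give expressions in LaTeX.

Yes. s_k = 3^{k} \left(2 k^{2} + 2 k - 3\right) \left(k + 2\right)!.

Ratio r(k) = 3*(6*k**4 + 70*k**3 + 297*k**2 + 530*k + 321)/(6*k**3 + 34*k**2 + 55*k + 12).
A = 3*k + 9, B = 1, C = k**3 + 17*k**2/3 + 55*k/6 + 2.
Key eq: (3*k + 9)·f(k+1) = (1)·f(k) + (k**3 + 17*k**2/3 + 55*k/6 + 2).
d = 2 from the (1,0,3) case.
Solving with deg f ≤ 2: f(k) = (2*k**2 + 2*k - 3)/6.
Then R = B(k−1)f/C = (2*k**2 + 2*k - 3)/(6*k**3 + 34*k**2 + 55*k + 12), so s_k = R(k)·t_k = 3**k*(2*k**2 + 2*k - 3)*factorial(k + 2).
s_(k+1) − s_k = 3**k*(6*k**3 + 34*k**2 + 55*k + 12)*factorial(k + 2) = t_k.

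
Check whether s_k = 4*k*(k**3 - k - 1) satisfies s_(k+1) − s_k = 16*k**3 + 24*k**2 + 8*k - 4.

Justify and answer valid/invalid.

valid; difference matches t_k

s_(k+1) = -4*(k + 1)*(k - (k + 1)**3 + 2)
s_(k+1) − s_k = 16*k**3 + 24*k**2 + 8*k - 4
(s_(k+1) − s_k) − t_k = 0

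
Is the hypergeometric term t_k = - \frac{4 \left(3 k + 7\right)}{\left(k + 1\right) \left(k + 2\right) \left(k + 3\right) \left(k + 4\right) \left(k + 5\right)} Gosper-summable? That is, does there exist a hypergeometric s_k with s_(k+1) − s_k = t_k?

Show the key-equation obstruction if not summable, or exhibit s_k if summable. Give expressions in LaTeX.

Yes. s_k = \frac{k \left(- k^{2} - 8 k - 19\right)}{3 \left(k^{3} + 8 k^{2} + 19 k + 12\right)}.

t_(k+1)/t_k = (k + 1)*(3*k + 10)/((k + 6)*(3*k + 7)).
Factor: A=k + 1; B=k + 6; C=k + 7/3.
Solve (k + 1)·f(k+1) − (k + 5)·f(k) = k + 7/3.
deg f ≤ 4 (via 1,1,1).
Solve for f: f(k) = k*(k + 2)*(k**2 + 8*k + 19)/36 (degree 4 ≤ 4).
R(k) = B(k−1)·f(k)/C(k) = k*(k + 2)*(k + 5)*(k**2 + 8*k + 19)/(12*(3*k + 7)); s_k = R·t_k = k*(-k**2 - 8*k - 19)/(3*(k**3 + 8*k**2 + 19*k + 12)).
s_(k+1) − s_k = 4*(-3*k - 7)/(k**5 + 15*k**4 + 85*k**3 + 225*k**2 + 274*k + 120) = t_k.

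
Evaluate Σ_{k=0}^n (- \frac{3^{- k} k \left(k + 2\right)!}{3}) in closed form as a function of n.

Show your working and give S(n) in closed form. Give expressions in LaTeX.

S(n) = 2 - \frac{3^{- n} \left(n + 3\right)!}{3}

Step 1: r(k) = (k + 1)*(k + 3)/(3*k).
A = k/3 + 1, B = 1, C = k.
Key eq: (k/3 + 1)·f(k+1) = (1)·f(k) + (k).
Bound: deg f ≤ 0.
Solve for f: f(k) = 3 (degree 0 ≤ 0).
Then R = B(k−1)f/C = 3/k, so s_k = R(k)·t_k = -factorial(k + 2)/3**k.
Δs = -k*factorial(k + 2)/(3*3**k), as required.
s_(n+1) = -3**(-n - 1)*factorial(n + 3) and s_(0) = -2, so S(n) = 2 - factorial(n + 3)/(3*3**n).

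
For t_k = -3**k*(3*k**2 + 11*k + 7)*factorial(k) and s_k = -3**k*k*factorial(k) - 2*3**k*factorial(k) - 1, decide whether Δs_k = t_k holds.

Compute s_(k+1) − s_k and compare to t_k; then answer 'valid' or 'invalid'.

Valid — Δs_k = t_k.

s_(k+1) = -3*3**k*k**2*factorial(k) - 12*3**k*k*factorial(k) - 9*3**k*factorial(k) - 1
s_(k+1) − s_k = -3**k*(3*k**2 + 11*k + 7)*factorial(k)
(s_(k+1) − s_k) − t_k = 0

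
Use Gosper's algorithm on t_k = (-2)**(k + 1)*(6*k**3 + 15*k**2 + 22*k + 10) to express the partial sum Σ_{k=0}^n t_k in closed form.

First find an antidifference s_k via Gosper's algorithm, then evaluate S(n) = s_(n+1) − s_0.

Ratio r(k) = 2*(-6*k**3 - 33*k**2 - 70*k - 53)/(6*k**3 + 15*k**2 + 22*k + 10).
A = -2, B = 1, C = k**3 + 5*k**2/2 + 11*k/3 + 5/3.
f must satisfy (-2)·f(k+1) − (1)·f(k) = k**3 + 5*k**2/2 + 11*k/3 + 5/3.
From deg A=0, deg B=0, deg C=3: d=3.
A polynomial solution: f(k) = -k*(2*k**2 + k + 2)/6.
R(k) = B(k−1)·f(k)/C(k) = -k*(2*k**2 + k + 2)/(6*k**3 + 15*k**2 + 22*k + 10); s_k = R·t_k = 2*(-2)**k*k*(2*k**2 + k + 2).
Verify: (-2)**(k + 1)*(6*k**3 + 15*k**2 + 22*k + 10) matches t_k.
Telescope: S(n) = s_(n+1) − s_(0) = (-2)**(n + 2)*(-2*n**3 - 7*n**2 - 10*n - 5) − (0) = (-2)**(n + 2)*(-2*n**3 - 7*n**2 - 10*n - 5).

S(n) = (-2)**(n + 2)*(-2*n**3 - 7*n**2 - 10*n - 5)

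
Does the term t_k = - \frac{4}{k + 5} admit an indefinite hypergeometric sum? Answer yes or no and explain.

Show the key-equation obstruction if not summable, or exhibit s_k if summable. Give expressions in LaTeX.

The ratio is (k + 5)/(k + 6).
Factor: A=k + 5; B=k + 6; C=1.
Key eq: (k + 5)·f(k+1) = (k + 5)·f(k) + (1).
d = 0 from the (1,1,0) case.
f = c0 ⇒ A·f(k+1) − B(k−1)·f(k) − C = -1. The system {-1 = 0} is inconsistent; no antidifference.

No; the coefficient equations for f are inconsistent.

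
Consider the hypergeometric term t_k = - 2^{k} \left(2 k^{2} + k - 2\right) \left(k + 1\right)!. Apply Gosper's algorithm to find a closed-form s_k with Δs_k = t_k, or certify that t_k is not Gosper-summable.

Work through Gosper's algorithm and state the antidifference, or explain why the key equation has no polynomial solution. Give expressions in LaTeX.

r(k) = 2*(k + 2)*(k + 2*(k + 1)**2 - 1)/(2*k**2 + k - 2) after simplifying.
So A=2*k + 4 and B=1, with C=k**2 + k/2 - 1.
Need (2*k + 4)·f(k+1) − (1)·f(k) = k**2 + k/2 - 1.
deg f ≤ 1 (via 1,0,2).
Coefficient equations give f(k) = (k - 2)/2.
So s_k = (B(k−1)f/C)·t_k = ((k - 2)/(2*k**2 + k - 2))·t_k = -2**k*(k - 2)*factorial(k + 1).
Δs = -2**k*(2*k**2 + k - 2)*factorial(k + 1), as required.

s_k = - 2^{k} \left(k - 2\right) \left(k + 1\right)!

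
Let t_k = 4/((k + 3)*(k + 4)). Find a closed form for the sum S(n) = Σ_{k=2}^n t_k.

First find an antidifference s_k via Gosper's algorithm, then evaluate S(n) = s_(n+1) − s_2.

S(n) = 4*(n - 1)/(5*(n + 4))

The ratio is (k + 3)/(k + 5).
Take A(k)=k + 3, B(k)=k + 5, C(k)=1.
Set up (k + 3)·f(k+1) − (k + 4)·f(k) − (1) = 0.
Bound: deg f ≤ 1.
Match coefficients ⇒ f(k) = k/3.
R(k) = B(k−1)·f(k)/C(k) = k*(k + 4)/3; s_k = R·t_k = 4*k/(3*(k + 3)).
Check: Δs_k = 4/(k**2 + 7*k + 12). ✓
Telescope: S(n) = s_(n+1) − s_(2) = 4*(n + 1)/(3*(n + 4)) − (8/15) = 4*(n - 1)/(5*(n + 4)).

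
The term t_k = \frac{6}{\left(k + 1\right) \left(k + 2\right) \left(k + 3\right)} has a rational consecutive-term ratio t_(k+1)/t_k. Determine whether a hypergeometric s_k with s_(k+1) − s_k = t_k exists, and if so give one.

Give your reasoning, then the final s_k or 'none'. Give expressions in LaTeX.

s_k = \frac{3 k \left(k + 3\right)}{2 \left(k + 1\right) \left(k + 2\right)}

Step 1: r(k) = (k + 1)/(k + 4).
So A=k + 1 and B=k + 4, with C=1.
f must satisfy (k + 1)·f(k+1) − (k + 3)·f(k) = 1.
From deg A=1, deg B=1, deg C=0: d=2.
A polynomial solution: f(k) = k*(k + 3)/4.
Then R = B(k−1)f/C = k*(k + 3)**2/4, so s_k = R(k)·t_k = 3*k*(k + 3)/(2*(k + 1)*(k + 2)).
Check: Δs_k = 6/(k**3 + 6*k**2 + 11*k + 6). ✓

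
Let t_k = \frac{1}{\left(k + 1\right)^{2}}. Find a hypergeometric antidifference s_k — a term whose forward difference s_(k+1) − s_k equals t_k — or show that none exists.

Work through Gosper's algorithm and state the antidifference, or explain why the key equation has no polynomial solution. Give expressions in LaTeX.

Compute t_(k+1)/t_k: get (k + 1)**2/(k + 2)**2.
So A=k**2 + 2*k + 1 and B=k**2 + 4*k + 4, with C=1.
Set up (k**2 + 2*k + 1)·f(k+1) − (k**2 + 2*k + 1)·f(k) − (1) = 0.
Degrees (2,2,0) ⇒ d ≤ 0.
f = c0 ⇒ A·f(k+1) − B(k−1)·f(k) − C = -1. The system {-1 = 0} is inconsistent; no antidifference.

not Gosper-summable; s_k does not exist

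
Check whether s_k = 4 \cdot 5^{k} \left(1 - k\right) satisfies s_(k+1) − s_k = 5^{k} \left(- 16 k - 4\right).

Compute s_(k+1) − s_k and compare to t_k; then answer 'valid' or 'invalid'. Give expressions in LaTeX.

s_(k+1) = -20*5**k*k
s_(k+1) − s_k = 5**k*(-16*k - 4)
(s_(k+1) − s_k) − t_k = 0

valid (s_(k+1) − s_k reduces to t_k)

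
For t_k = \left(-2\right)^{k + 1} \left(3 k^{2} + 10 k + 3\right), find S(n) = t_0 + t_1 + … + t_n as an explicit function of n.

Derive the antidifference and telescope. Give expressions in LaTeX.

Step 1: r(k) = 2*(-3*k**2 - 16*k - 16)/(3*k**2 + 10*k + 3).
A = -2, B = 1, C = k**2 + 10*k/3 + 1.
Set up (-2)·f(k+1) − (1)·f(k) − (k**2 + 10*k/3 + 1) = 0.
Bound: deg f ≤ 2.
Coefficient equations give f(k) = -(k**2 + 2*k - 1)/3.
Then R = B(k−1)f/C = -(k**2 + 2*k - 1)/((k + 3)*(3*k + 1)), so s_k = R(k)·t_k = (-2)**(k + 1)*(-k**2 - 2*k + 1).
s_(k+1) − s_k = (-2)**(k + 1)*(3*k**2 + 10*k + 3) = t_k.
Telescope: S(n) = s_(n+1) − s_(0) = (-2)**(n + 2)*(-n**2 - 4*n - 2) − (-2) = -4*(-2)**n*n**2 - 16*(-2)**n*n - 8*(-2)**n + 2.

S(n) = - 4 \left(-2\right)^{n} n^{2} - 16 \left(-2\right)^{n} n - 8 \left(-2\right)^{n} + 2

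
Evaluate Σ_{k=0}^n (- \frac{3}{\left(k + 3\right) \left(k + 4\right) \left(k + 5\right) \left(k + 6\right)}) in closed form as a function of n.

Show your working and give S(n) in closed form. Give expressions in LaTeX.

S(n) = \frac{- n^{3} - 15 n^{2} - 74 n - 60}{60 \left(n^{3} + 15 n^{2} + 74 n + 120\right)}

Step 1: r(k) = (k + 3)/(k + 7).
Take A(k)=k + 3, B(k)=k + 7, C(k)=1.
Need (k + 3)·f(k+1) − (k + 6)·f(k) = 1.
Bound: deg f ≤ 3.
Solving with deg f ≤ 3: f(k) = k*(k**2 + 12*k + 47)/180.
Then R = B(k−1)f/C = k*(k + 6)*(k**2 + 12*k + 47)/180, so s_k = R(k)·t_k = k*(-k**2 - 12*k - 47)/(60*(k + 3)*(k + 4)*(k + 5)).
Δs = -3/(k**4 + 18*k**3 + 119*k**2 + 342*k + 360), as required.
Σ_(k=0)^n t_k = s_(n+1) − s_(0) = ((-n**3 - 15*n**2 - 74*n - 60)/(60*(n**3 + 15*n**2 + 74*n + 120))) − (0), i.e. (-n**3 - 15*n**2 - 74*n - 60)/(60*(n**3 + 15*n**2 + 74*n + 120)).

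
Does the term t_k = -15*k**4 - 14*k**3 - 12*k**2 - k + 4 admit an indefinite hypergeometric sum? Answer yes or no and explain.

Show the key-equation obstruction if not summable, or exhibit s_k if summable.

Yes. s_k = k*(-3*k**4 + 4*k**3 - 2*k**2 + 2*k + 3).

r(k) = (15*k**4 + 74*k**3 + 144*k**2 + 127*k + 38)/(15*k**4 + 14*k**3 + 12*k**2 + k - 4) after simplifying.
Factor: A=1; B=1; C=k**4 + 14*k**3/15 + 4*k**2/5 + k/15 - 4/15.
Need (1)·f(k+1) − (1)·f(k) = k**4 + 14*k**3/15 + 4*k**2/5 + k/15 - 4/15.
d = 5 from the (0,0,4) case.
Solve for f: f(k) = k*(3*k**4 - 4*k**3 + 2*k**2 - 2*k - 3)/15 (degree 5 ≤ 5).
Get s_k = R·t_k = k*(-3*k**4 + 4*k**3 - 2*k**2 + 2*k + 3) with R(k) = B(k−1)f(k)/C(k) = k*(3*k**4 - 4*k**3 + 2*k**2 - 2*k - 3)/(15*k**4 + 14*k**3 + 12*k**2 + k - 4).
Δs = -15*k**4 - 14*k**3 - 12*k**2 - k + 4, as required.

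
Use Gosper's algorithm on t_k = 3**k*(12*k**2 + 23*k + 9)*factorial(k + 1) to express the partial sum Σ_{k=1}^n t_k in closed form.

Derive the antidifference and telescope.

S(n) = 12*3**n*n*factorial(n + 2) + 3*3**n*factorial(n + 2) - 6

Ratio r(k) = 3*(12*k**3 + 71*k**2 + 138*k + 88)/(12*k**2 + 23*k + 9).
Gosper form: A/B · C(k+1)/C(k) with A=3*k + 6, B=1, C=k**2 + 23*k/12 + 3/4.
Need (3*k + 6)·f(k+1) − (1)·f(k) = k**2 + 23*k/12 + 3/4.
deg f ≤ 1 (via 1,0,2).
A polynomial solution: f(k) = (4*k - 3)/12.
Certificate R = B(k−1)f/C = (4*k - 3)/(12*k**2 + 23*k + 9) gives s_k = 3**k*(4*k - 3)*factorial(k + 1).
Δs = 3**k*(12*k**2 + 23*k + 9)*factorial(k + 1), as required.
s_(n+1) = 3**(n + 1)*(4*n + 1)*factorial(n + 2) and s_(1) = 6, so S(n) = 12*3**n*n*factorial(n + 2) + 3*3**n*factorial(n + 2) - 6.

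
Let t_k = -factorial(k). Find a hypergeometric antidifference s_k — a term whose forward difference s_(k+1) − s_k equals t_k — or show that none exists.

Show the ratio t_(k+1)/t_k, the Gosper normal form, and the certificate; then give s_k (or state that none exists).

r(k) = k + 1 after simplifying.
So A=k + 1 and B=1, with C=1.
Set up (k + 1)·f(k+1) − (1)·f(k) − (1) = 0.
Bound: deg f ≤ -1.
deg f ≤ -1 is impossible — no certificate.

not Gosper-summable; s_k does not exist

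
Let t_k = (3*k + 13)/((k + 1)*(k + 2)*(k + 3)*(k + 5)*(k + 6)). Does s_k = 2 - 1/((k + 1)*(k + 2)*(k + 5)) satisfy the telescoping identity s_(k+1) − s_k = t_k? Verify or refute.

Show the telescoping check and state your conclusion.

Valid: the claim telescopes to t_k.

s_(k+1) = 2 - 1/((k + 2)*(k + 3)*(k + 6))
s_(k+1) − s_k = (3*k + 13)/(k**5 + 17*k**4 + 107*k**3 + 307*k**2 + 396*k + 180)
(s_(k+1) − s_k) − t_k = 0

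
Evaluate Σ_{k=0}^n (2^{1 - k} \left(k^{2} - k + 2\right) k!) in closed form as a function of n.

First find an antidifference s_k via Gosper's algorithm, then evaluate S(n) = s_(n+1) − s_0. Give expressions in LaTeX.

S(n) = 4 + 2 \cdot 2^{- n} n \left(n + 1\right)!

Step 1: r(k) = (k + 1)*(-k + (k + 1)**2 + 1)/(2*(k**2 - k + 2)).
Gosper form: A/B · C(k+1)/C(k) with A=k/2 + 1/2, B=1, C=k**2 - k + 2.
Solve (k/2 + 1/2)·f(k+1) − (1)·f(k) = k**2 - k + 2.
d = 1 from the (1,0,2) case.
A polynomial solution: f(k) = 2*(k - 1).
Certificate R = B(k−1)f/C = 2*(k - 1)/(k**2 - k + 2) gives s_k = 2**(2 - k)*(k - 1)*factorial(k).
Verify: 2**(1 - k)*(k**2 - k + 2)*factorial(k) matches t_k.
s_(n+1) = 2**(1 - n)*n*factorial(n + 1) and s_(0) = -4, so S(n) = 4 + 2*n*factorial(n + 1)/2**n.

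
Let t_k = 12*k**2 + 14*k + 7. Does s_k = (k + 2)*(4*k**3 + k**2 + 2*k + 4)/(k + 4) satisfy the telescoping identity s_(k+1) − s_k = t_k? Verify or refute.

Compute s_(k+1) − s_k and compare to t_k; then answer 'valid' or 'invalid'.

s_(k+1) = (k + 3)*(2*k + 4*(k + 1)**3 + (k + 1)**2 + 6)/(k + 5)
s_(k+1) − s_k = (12*k**4 + 106*k**3 + 251*k**2 + 221*k + 92)/(k**2 + 9*k + 20)
(s_(k+1) − s_k) − t_k = 2*(-8*k**3 - 61*k**2 - 61*k - 24)/(k**2 + 9*k + 20)

Invalid: residual 2*(-8*k**3 - 61*k**2 - 61*k - 24)/(k**2 + 9*k + 20) ≠ 0.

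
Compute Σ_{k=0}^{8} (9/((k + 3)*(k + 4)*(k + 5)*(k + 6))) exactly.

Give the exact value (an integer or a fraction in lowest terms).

Σ = 177/3640

Compute t_(k+1)/t_k: get (k + 3)/(k + 7).
Normal form (A,B,C) = (k + 3, k + 7, 1).
Set up (k + 3)·f(k+1) − (k + 6)·f(k) − (1) = 0.
Degrees (1,1,0) ⇒ d ≤ 3.
A polynomial solution: f(k) = k*(k**2 + 12*k + 47)/180.
So s_k = (B(k−1)f/C)·t_k = (k*(k + 6)*(k**2 + 12*k + 47)/180)·t_k = k*(k**2 + 12*k + 47)/(20*(k + 3)*(k + 4)*(k + 5)).
s_(k+1) − s_k = 9/(k**4 + 18*k**3 + 119*k**2 + 342*k + 360) = t_k.
Telescoping: Σ = s_(9) − s_(0) = 177/3640 − (0) = 177/3640.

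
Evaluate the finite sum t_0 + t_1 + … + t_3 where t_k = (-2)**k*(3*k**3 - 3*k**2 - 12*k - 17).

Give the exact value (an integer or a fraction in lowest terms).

Ratio r(k) = 2*(-3*k**3 - 6*k**2 + 9*k + 29)/(3*k**3 - 3*k**2 - 12*k - 17).
Factor: A=-2; B=1; C=k**3 - k**2 - 4*k - 17/3.
f must satisfy (-2)·f(k+1) − (1)·f(k) = k**3 - k**2 - 4*k - 17/3.
deg f ≤ 3 (via 0,0,3).
Solving with deg f ≤ 3: f(k) = -(k**3 - 3*k**2 - 2*k - 3)/3.
Get s_k = R·t_k = (-2)**k*(-k**3 + 3*k**2 + 2*k + 3) with R(k) = B(k−1)f(k)/C(k) = -(k**3 - 3*k**2 - 2*k - 3)/(3*k**3 - 3*k**2 - 12*k - 17).
Verify: (-2)**k*(3*k**3 - 3*k**2 - 12*k - 17) matches t_k.
Sum = s_(4) − s_(0); s_(4) = -80, s_(0) = 3 ⇒ -83.

Σ = -83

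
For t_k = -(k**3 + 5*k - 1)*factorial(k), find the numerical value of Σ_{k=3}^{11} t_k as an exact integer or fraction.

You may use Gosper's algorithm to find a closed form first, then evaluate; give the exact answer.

t_(k+1)/t_k = (k + 1)*(5*k + (k + 1)**3 + 4)/(k**3 + 5*k - 1).
So A=k + 1 and B=1, with C=k**3 + 5*k - 1.
Need (k + 1)·f(k+1) − (1)·f(k) = k**3 + 5*k - 1.
Bound: deg f ≤ 2.
Solving with deg f ≤ 2: f(k) = k**2 - 2*k + 4.
Then R = B(k−1)f/C = (k**2 - 2*k + 4)/(k**3 + 5*k - 1), so s_k = R(k)·t_k = -(k**2 - 2*k + 4)*factorial(k).
Δs = -(k**3 + 5*k - 1)*factorial(k), as required.
Σ_(k=3)^(11) t_k = s_(12) − s_(3) = -59396198400 − (-42) = -59396198358.

Σ = -59396198358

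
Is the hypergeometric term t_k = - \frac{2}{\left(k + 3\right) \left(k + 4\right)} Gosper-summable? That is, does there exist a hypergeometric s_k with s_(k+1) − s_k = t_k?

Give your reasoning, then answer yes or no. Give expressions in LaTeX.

Yes. s_k = - \frac{2 k}{3 k + 9}.

Ratio r(k) = (k + 3)/(k + 5).
Factor: A=k + 3; B=k + 5; C=1.
Need (k + 3)·f(k+1) − (k + 4)·f(k) = 1.
Bound: deg f ≤ 1.
Match coefficients ⇒ f(k) = k/3.
So s_k = (B(k−1)f/C)·t_k = (k*(k + 4)/3)·t_k = -2*k/(3*k + 9).
Verify: -2/(k**2 + 7*k + 12) matches t_k.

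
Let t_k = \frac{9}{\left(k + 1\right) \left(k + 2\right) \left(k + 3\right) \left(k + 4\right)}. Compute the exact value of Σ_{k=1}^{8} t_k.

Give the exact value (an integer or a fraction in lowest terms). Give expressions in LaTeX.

Σ = 27/220

t_(k+1)/t_k = (k + 1)/(k + 5).
Normal form (A,B,C) = (k + 1, k + 5, 1).
Key eq: (k + 1)·f(k+1) = (k + 4)·f(k) + (1).
deg f ≤ 3 (via 1,1,0).
Solve for f: f(k) = k*(k**2 + 6*k + 11)/18 (degree 3 ≤ 3).
Then R = B(k−1)f/C = k*(k + 4)*(k**2 + 6*k + 11)/18, so s_k = R(k)·t_k = k*(k**2 + 6*k + 11)/(2*(k + 1)*(k + 2)*(k + 3)).
Verify: 9/(k**4 + 10*k**3 + 35*k**2 + 50*k + 24) matches t_k.
Σ_(k=1)^(8) t_k = s_(9) − s_(1) = 219/440 − (3/8) = 27/220.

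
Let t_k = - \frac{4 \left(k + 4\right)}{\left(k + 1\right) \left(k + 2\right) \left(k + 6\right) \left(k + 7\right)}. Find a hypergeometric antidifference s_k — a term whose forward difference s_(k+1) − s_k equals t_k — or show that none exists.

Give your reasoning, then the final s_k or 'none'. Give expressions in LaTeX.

s_k = \frac{k \left(- k - 7\right)}{3 \left(k^{2} + 7 k + 6\right)}

Compute t_(k+1)/t_k: get (k + 1)*(k + 5)*(k + 6)/((k + 3)*(k + 4)*(k + 8)).
So A=k + 1 and B=k + 8, with C=k**4 + 16*k**3 + 95*k**2 + 248*k + 240.
Key eq: (k + 1)·f(k+1) = (k + 7)·f(k) + (k**4 + 16*k**3 + 95*k**2 + 248*k + 240).
Bound: deg f ≤ 6.
Match coefficients ⇒ f(k) = k*(k + 2)*(k + 3)*(k + 4)*(k + 5)*(k + 7)/12.
R(k) = B(k−1)·f(k)/C(k) = k*(k + 2)*(k + 7)**2/(12*(k + 4)); s_k = R·t_k = k*(-k - 7)/(3*(k**2 + 7*k + 6)).
s_(k+1) − s_k = 4*(-k - 4)/(k**4 + 16*k**3 + 83*k**2 + 152*k + 84) = t_k.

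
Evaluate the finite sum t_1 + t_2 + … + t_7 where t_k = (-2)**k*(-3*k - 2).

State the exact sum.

Σ = 2050

t_(k+1)/t_k = 2*(-3*k - 5)/(3*k + 2).
A = -2, B = 1, C = k + 2/3.
Key eq: (-2)·f(k+1) = (1)·f(k) + (k + 2/3).
Degrees (0,0,1) ⇒ d ≤ 1.
Match coefficients ⇒ f(k) = -k/3.
Certificate R = B(k−1)f/C = -k/(3*k + 2) gives s_k = (-2)**k*k.
Check: Δs_k = (-2)**k*(-3*k - 2). ✓
Sum = s_(8) − s_(1); s_(8) = 2048, s_(1) = -2 ⇒ 2050.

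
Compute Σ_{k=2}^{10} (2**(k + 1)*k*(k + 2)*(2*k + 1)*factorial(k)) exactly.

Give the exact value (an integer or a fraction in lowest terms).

Compute t_(k+1)/t_k: get 2*(k + 1)**2*(k + 3)*(2*k + 3)/(k*(k + 2)*(2*k + 1)).
Gosper form: A/B · C(k+1)/C(k) with A=2*k + 2, B=1, C=k**3 + 5*k**2/2 + k.
Key eq: (2*k + 2)·f(k+1) = (1)·f(k) + (k**3 + 5*k**2/2 + k).
Degrees (1,0,3) ⇒ d ≤ 2.
Solve for f: f(k) = (k**2 - 2)/2 (degree 2 ≤ 2).
R(k) = B(k−1)·f(k)/C(k) = (k**2 - 2)/(k*(k + 2)*(2*k + 1)); s_k = R·t_k = 2**(k + 1)*(k**2 - 2)*factorial(k).
Δs = 2**(k + 1)*k*(k + 2)*(2*k + 1)*factorial(k), as required.
Telescoping: Σ = s_(11) − s_(2) = 19456406323200 − (32) = 19456406323168.

Σ = 19456406323168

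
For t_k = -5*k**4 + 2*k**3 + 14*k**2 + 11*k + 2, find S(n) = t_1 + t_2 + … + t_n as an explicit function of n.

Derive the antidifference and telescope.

S(n) = n*(-n**4 - 2*n**3 + 4*n**2 + 13*n + 10)

Ratio r(k) = (5*k**4 + 18*k**3 + 10*k**2 - 25*k - 24)/(5*k**4 - 2*k**3 - 14*k**2 - 11*k - 2).
Factor: A=1; B=1; C=k**4 - 2*k**3/5 - 14*k**2/5 - 11*k/5 - 2/5.
Set up (1)·f(k+1) − (1)·f(k) − (k**4 - 2*k**3/5 - 14*k**2/5 - 11*k/5 - 2/5) = 0.
From deg A=0, deg B=0, deg C=4: d=5.
Solve for f: f(k) = k*(k**4 - 3*k**3 - 2*k**2 + k + 1)/5 (degree 5 ≤ 5).
So s_k = (B(k−1)f/C)·t_k = (k*(k**4 - 3*k**3 - 2*k**2 + k + 1)/(5*k**4 - 2*k**3 - 14*k**2 - 11*k - 2))·t_k = k*(-k**4 + 3*k**3 + 2*k**2 - k - 1).
Verify: -5*k**4 + 2*k**3 + 14*k**2 + 11*k + 2 matches t_k.
Evaluate: s_(n+1) = -n**5 - 2*n**4 + 4*n**3 + 13*n**2 + 10*n + 2; subtract s_(1) = 2 ⇒ S(n) = n*(-n**4 - 2*n**3 + 4*n**2 + 13*n + 10).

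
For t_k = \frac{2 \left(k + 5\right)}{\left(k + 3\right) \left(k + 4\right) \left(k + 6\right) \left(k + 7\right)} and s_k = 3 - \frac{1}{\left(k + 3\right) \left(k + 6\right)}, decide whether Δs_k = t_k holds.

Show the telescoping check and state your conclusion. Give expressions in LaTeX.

valid; difference matches t_k

s_(k+1) = 3 - 1/((k + 4)*(k + 7))
s_(k+1) − s_k = 2*(k + 5)/(k**4 + 20*k**3 + 145*k**2 + 450*k + 504)
(s_(k+1) − s_k) − t_k = 0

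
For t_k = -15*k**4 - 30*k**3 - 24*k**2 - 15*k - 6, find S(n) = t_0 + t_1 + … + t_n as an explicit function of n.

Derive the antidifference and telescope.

S(n) = -3*n**5 - 15*n**4 - 28*n**3 - 27*n**2 - 17*n - 6

Step 1: r(k) = (5*k**4 + 30*k**3 + 68*k**2 + 71*k + 30)/(5*k**4 + 10*k**3 + 8*k**2 + 5*k + 2).
Take A(k)=1, B(k)=1, C(k)=k**4 + 2*k**3 + 8*k**2/5 + k + 2/5.
Set up (1)·f(k+1) − (1)·f(k) − (k**4 + 2*k**3 + 8*k**2/5 + k + 2/5) = 0.
From deg A=0, deg B=0, deg C=4: d=5.
Coefficient equations give f(k) = k*(k + 1)*(3*k**3 - 3*k**2 + k + 2)/15.
Certificate R = B(k−1)f/C = k*(3*k**3 - 3*k**2 + k + 2)/(3*(5*k**3 + 5*k**2 + 3*k + 2)) gives s_k = k*(-3*k**4 + 2*k**2 - 3*k - 2).
Verify: -15*k**4 - 30*k**3 - 24*k**2 - 15*k - 6 matches t_k.
Telescope: S(n) = s_(n+1) − s_(0) = -3*n**5 - 15*n**4 - 28*n**3 - 27*n**2 - 17*n - 6 − (0) = -3*n**5 - 15*n**4 - 28*n**3 - 27*n**2 - 17*n - 6.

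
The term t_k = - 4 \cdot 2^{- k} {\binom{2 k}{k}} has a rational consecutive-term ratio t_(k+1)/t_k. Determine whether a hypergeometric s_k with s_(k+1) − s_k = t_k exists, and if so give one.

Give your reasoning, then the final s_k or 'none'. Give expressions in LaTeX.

none (Gosper's algorithm certifies no s_k)

Ratio r(k) = (2*k + 1)/(k + 1).
Normal form (A,B,C) = (2*k + 1, k + 1, 1).
Solve (2*k + 1)·f(k+1) − (k)·f(k) = 1.
From deg A=1, deg B=1, deg C=0: d=-1.
deg f ≤ -1 is impossible — no certificate.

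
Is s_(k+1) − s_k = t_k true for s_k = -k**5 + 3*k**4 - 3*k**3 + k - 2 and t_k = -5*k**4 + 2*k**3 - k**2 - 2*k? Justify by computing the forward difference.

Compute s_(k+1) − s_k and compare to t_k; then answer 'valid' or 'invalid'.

s_(k+1) = -k**5 - 2*k**4 - k**3 - k**2 - k - 2
s_(k+1) − s_k = k*(-5*k**3 + 2*k**2 - k - 2)
(s_(k+1) − s_k) − t_k = 0

valid; difference matches t_k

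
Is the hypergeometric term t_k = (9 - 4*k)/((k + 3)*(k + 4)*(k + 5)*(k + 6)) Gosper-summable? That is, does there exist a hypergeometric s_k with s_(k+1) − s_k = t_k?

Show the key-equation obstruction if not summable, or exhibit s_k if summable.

Compute t_(k+1)/t_k: get (k + 3)*(4*k - 5)/((k + 7)*(4*k - 9)).
Normal form (A,B,C) = (k + 3, k + 7, k - 9/4).
Set up (k + 3)·f(k+1) − (k + 6)·f(k) − (k - 9/4) = 0.
d = 3 from the (1,1,1) case.
A polynomial solution: f(k) = -k*(k**2 + 12*k + 167)/240.
Then R = B(k−1)f/C = -k*(k + 6)*(k**2 + 12*k + 167)/(60*(4*k - 9)), so s_k = R(k)·t_k = k*(k**2 + 12*k + 167)/(60*(k + 3)*(k + 4)*(k + 5)).
Verify: (9 - 4*k)/(k**4 + 18*k**3 + 119*k**2 + 342*k + 360) matches t_k.

Yes. s_k = k*(k**2 + 12*k + 167)/(60*(k + 3)*(k + 4)*(k + 5)).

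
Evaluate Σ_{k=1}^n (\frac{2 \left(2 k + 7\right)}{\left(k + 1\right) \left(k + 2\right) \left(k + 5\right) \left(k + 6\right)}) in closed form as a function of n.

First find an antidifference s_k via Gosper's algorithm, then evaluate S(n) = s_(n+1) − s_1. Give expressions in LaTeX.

S(n) = \frac{n \left(n + 8\right)}{6 \left(n^{2} + 8 n + 12\right)}

Ratio r(k) = (k + 1)*(k + 5)*(2*k + 9)/((k + 3)*(k + 7)*(2*k + 7)).
Gosper form: A/B · C(k+1)/C(k) with A=k + 1, B=k + 7, C=k**3 + 21*k**2/2 + 73*k/2 + 42.
Set up (k + 1)·f(k+1) − (k + 6)·f(k) − (k**3 + 21*k**2/2 + 73*k/2 + 42) = 0.
Bound: deg f ≤ 5.
Solving with deg f ≤ 5: f(k) = k*(k + 2)*(k + 3)*(k + 4)*(k + 6)/10.
So s_k = (B(k−1)f/C)·t_k = (k*(k + 2)*(k + 6)**2/(5*(2*k + 7)))·t_k = 2*k*(k + 6)/(5*(k**2 + 6*k + 5)).
Δs = 2*(2*k + 7)/(k**4 + 14*k**3 + 65*k**2 + 112*k + 60), as required.
s_(n+1) = 2*(n**2 + 8*n + 7)/(5*(n**2 + 8*n + 12)) and s_(1) = 7/30, so S(n) = n*(n + 8)/(6*(n**2 + 8*n + 12)).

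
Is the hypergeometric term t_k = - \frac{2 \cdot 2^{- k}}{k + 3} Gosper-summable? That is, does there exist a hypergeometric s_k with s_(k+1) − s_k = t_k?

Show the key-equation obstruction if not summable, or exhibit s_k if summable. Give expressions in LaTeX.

No — t_k has no hypergeometric antidifference.

The ratio is (k + 3)/(2*(k + 4)).
Normal form (A,B,C) = (k/2 + 3/2, k + 4, 1).
Need (k/2 + 3/2)·f(k+1) − (k + 3)·f(k) = 1.
From deg A=1, deg B=1, deg C=0: d=-1.
d = -1 < 0 ⇒ no nonzero polynomial f; not summable.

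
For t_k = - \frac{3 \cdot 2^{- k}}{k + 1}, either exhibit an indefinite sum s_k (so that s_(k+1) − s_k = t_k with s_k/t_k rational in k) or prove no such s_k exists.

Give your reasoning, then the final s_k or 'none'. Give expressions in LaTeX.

none (Gosper's algorithm certifies no s_k)

r(k) = (k + 1)/(2*(k + 2)) after simplifying.
So A=k/2 + 1/2 and B=k + 2, with C=1.
Need (k/2 + 1/2)·f(k+1) − (k + 1)·f(k) = 1.
From deg A=1, deg B=1, deg C=0: d=-1.
deg f ≤ -1 is impossible — no certificate.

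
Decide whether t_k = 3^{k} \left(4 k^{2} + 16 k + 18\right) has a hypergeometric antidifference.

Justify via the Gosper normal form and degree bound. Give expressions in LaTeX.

Yes. s_k = 3^{k} \left(2 k^{2} + 2 k + 3\right).

Compute t_(k+1)/t_k: get 3*(2*k**2 + 12*k + 19)/(2*k**2 + 8*k + 9).
A = 3, B = 1, C = k**2 + 4*k + 9/2.
Set up (3)·f(k+1) − (1)·f(k) − (k**2 + 4*k + 9/2) = 0.
From deg A=0, deg B=0, deg C=2: d=2.
Coefficient equations give f(k) = (2*k**2 + 2*k + 3)/4.
Then R = B(k−1)f/C = (2*k**2 + 2*k + 3)/(2*(2*k**2 + 8*k + 9)), so s_k = R(k)·t_k = 3**k*(2*k**2 + 2*k + 3).
Verify: 3**k*(4*k**2 + 16*k + 18) matches t_k.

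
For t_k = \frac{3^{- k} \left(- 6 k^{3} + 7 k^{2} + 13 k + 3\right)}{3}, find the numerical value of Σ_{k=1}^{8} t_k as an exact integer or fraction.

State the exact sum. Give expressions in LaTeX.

Σ = -1936/2187

r(k) = (6*k**3 + 11*k**2 - 9*k - 17)/(3*(6*k**3 - 7*k**2 - 13*k - 3)) after simplifying.
Factor: A=1/3; B=1; C=k**3 - 7*k**2/6 - 13*k/6 - 1/2.
Need (1/3)·f(k+1) − (1)·f(k) = k**3 - 7*k**2/6 - 13*k/6 - 1/2.
deg f ≤ 3 (via 0,0,3).
Solve for f: f(k) = -k*(3*k**2 + k - 1)/2 (degree 3 ≤ 3).
Then R = B(k−1)f/C = -3*k*(3*k**2 + k - 1)/(6*k**3 - 7*k**2 - 13*k - 3), so s_k = R(k)·t_k = k*(3*k**2 + k - 1)/3**k.
Check: Δs_k = (-6*k**3 + 7*k**2 + 13*k + 3)/(3*3**k). ✓
Sum = s_(9) − s_(1); s_(9) = 251/2187, s_(1) = 1 ⇒ -1936/2187.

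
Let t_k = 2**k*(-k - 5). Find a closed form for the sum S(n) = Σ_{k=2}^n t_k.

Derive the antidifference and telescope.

Ratio r(k) = 2*(k + 6)/(k + 5).
Factor: A=2; B=1; C=k + 5.
Solve (2)·f(k+1) − (1)·f(k) = k + 5.
Degrees (0,0,1) ⇒ d ≤ 1.
A polynomial solution: f(k) = k + 3.
Get s_k = R·t_k = 2**k*(-k - 3) with R(k) = B(k−1)f(k)/C(k) = (k + 3)/(k + 5).
Δs = 2**k*(-k - 5), as required.
Evaluate: s_(n+1) = 2**(n + 1)*(-n - 4); subtract s_(2) = -20 ⇒ S(n) = -2*2**n*n - 8*2**n + 20.

S(n) = -2*2**n*n - 8*2**n + 20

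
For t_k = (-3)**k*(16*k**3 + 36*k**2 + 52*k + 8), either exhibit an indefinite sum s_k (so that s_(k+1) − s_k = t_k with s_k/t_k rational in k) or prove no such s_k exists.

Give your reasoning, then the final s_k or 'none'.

s_k = 4*(-3)**k*(-k**3 - k + 1)

Step 1: r(k) = 3*(-4*k**3 - 21*k**2 - 43*k - 28)/(4*k**3 + 9*k**2 + 13*k + 2).
Gosper form: A/B · C(k+1)/C(k) with A=-3, B=1, C=k**3 + 9*k**2/4 + 13*k/4 + 1/2.
f must satisfy (-3)·f(k+1) − (1)·f(k) = k**3 + 9*k**2/4 + 13*k/4 + 1/2.
d = 3 from the (0,0,3) case.
Solve for f: f(k) = -(k**3 + k - 1)/4 (degree 3 ≤ 3).
R(k) = B(k−1)·f(k)/C(k) = -(k**3 + k - 1)/(4*k**3 + 9*k**2 + 13*k + 2); s_k = R·t_k = 4*(-3)**k*(-k**3 - k + 1).
Check: Δs_k = 4*(-3)**k*(k**3 + 4*k + 3*(k + 1)**3 - 1). ✓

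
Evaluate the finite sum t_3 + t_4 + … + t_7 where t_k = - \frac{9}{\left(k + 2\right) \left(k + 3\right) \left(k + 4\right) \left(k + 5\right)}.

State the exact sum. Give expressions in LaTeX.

Σ = -37/3080

Ratio r(k) = (k + 2)/(k + 6).
Take A(k)=k + 2, B(k)=k + 6, C(k)=1.
Set up (k + 2)·f(k+1) − (k + 5)·f(k) − (1) = 0.
Degrees (1,1,0) ⇒ d ≤ 3.
Solving with deg f ≤ 3: f(k) = k*(k**2 + 9*k + 26)/72.
R(k) = B(k−1)·f(k)/C(k) = k*(k + 5)*(k**2 + 9*k + 26)/72; s_k = R·t_k = k*(-k**2 - 9*k - 26)/(8*(k + 2)*(k + 3)*(k + 4)).
Verify: -9/(k**4 + 14*k**3 + 71*k**2 + 154*k + 120) matches t_k.
Telescoping: Σ = s_(8) − s_(3) = -27/220 − (-31/280) = -37/3080.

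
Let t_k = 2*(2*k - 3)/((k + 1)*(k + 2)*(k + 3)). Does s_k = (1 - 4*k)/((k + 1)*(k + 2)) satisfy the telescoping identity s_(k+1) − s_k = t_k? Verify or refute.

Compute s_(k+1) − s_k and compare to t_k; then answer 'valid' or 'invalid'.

s_(k+1) = (-4*k - 3)/((k + 2)*(k + 3))
s_(k+1) − s_k = 2*(2*k - 3)/(k**3 + 6*k**2 + 11*k + 6)
(s_(k+1) − s_k) − t_k = 0

Valid: the claim telescopes to t_k.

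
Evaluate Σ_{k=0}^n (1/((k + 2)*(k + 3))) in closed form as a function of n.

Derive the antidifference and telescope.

t_(k+1)/t_k = (k + 2)/(k + 4).
Normal form (A,B,C) = (k + 2, k + 4, 1).
Key eq: (k + 2)·f(k+1) = (k + 3)·f(k) + (1).
d = 1 from the (1,1,0) case.
Coefficient equations give f(k) = k/2.
Get s_k = R·t_k = k/(2*(k + 2)) with R(k) = B(k−1)f(k)/C(k) = k*(k + 3)/2.
s_(k+1) − s_k = 1/(k**2 + 5*k + 6) = t_k.
s_(n+1) = (n + 1)/(2*(n + 3)) and s_(0) = 0, so S(n) = (n + 1)/(2*(n + 3)).

S(n) = (n + 1)/(2*(n + 3))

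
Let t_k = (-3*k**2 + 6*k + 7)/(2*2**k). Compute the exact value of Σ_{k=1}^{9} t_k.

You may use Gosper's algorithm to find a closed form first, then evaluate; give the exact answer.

Σ = 101/128

Step 1: r(k) = (3*k**2 - 10)/(2*(3*k**2 - 6*k - 7)).
Factor: A=1/2; B=1; C=k**2 - 2*k - 7/3.
Set up (1/2)·f(k+1) − (1)·f(k) − (k**2 - 2*k - 7/3) = 0.
Degrees (0,0,2) ⇒ d ≤ 2.
Solve for f: f(k) = -2*(3*k**2 - 4)/3 (degree 2 ≤ 2).
Certificate R = B(k−1)f/C = -2*(3*k**2 - 4)/(3*k**2 - 6*k - 7) gives s_k = (3*k**2 - 4)/2**k.
Verify: (-3*k**2 + 6*k + 7)/(2*2**k) matches t_k.
Σ_(k=1)^(9) t_k = s_(10) − s_(1) = 37/128 − (-1/2) = 101/128.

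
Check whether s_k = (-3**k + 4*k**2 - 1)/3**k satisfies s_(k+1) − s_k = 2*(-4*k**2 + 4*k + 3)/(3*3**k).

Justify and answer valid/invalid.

s_(k+1) = (-3*3**k + 4*(k + 1)**2 - 1)/(3*3**k)
s_(k+1) − s_k = 2*(-4*k**2 + 4*k + 3)/(3*3**k)
(s_(k+1) − s_k) − t_k = 0

valid (s_(k+1) − s_k reduces to t_k)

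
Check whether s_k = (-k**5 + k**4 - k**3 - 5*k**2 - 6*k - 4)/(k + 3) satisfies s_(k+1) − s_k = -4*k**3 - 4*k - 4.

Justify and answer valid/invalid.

Invalid: residual 2*(3*k**4 + 14*k**3 + k**2 + 14*k + 8)/(k**2 + 7*k + 12) ≠ 0.

s_(k+1) = (-k**5 - 4*k**4 - 7*k**3 - 12*k**2 - 20*k - 16)/(k + 4)
s_(k+1) − s_k = 2*(-2*k**5 - 11*k**4 - 12*k**3 - 15*k**2 - 24*k - 16)/(k**2 + 7*k + 12)
(s_(k+1) − s_k) − t_k = 2*(3*k**4 + 14*k**3 + k**2 + 14*k + 8)/(k**2 + 7*k + 12)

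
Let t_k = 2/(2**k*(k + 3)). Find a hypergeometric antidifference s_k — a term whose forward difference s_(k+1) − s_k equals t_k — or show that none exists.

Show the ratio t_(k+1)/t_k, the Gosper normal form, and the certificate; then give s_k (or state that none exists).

none (Gosper's algorithm certifies no s_k)

The ratio is (k + 3)/(2*(k + 4)).
So A=k/2 + 3/2 and B=k + 4, with C=1.
Set up (k/2 + 3/2)·f(k+1) − (k + 3)·f(k) − (1) = 0.
d = -1 from the (1,1,0) case.
Bound -1 < 0, so the key equation has no polynomial solution.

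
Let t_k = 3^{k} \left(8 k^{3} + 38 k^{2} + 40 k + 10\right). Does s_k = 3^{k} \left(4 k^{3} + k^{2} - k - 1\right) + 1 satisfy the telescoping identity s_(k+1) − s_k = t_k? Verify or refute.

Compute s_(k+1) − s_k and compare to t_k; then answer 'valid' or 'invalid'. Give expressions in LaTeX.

s_(k+1) = 3**(k + 1)*(-k + 4*(k + 1)**3 + (k + 1)**2 - 2) + 1
s_(k+1) − s_k = 3**k*(8*k**3 + 38*k**2 + 40*k + 10)
(s_(k+1) − s_k) − t_k = 0

Valid — Δs_k = t_k.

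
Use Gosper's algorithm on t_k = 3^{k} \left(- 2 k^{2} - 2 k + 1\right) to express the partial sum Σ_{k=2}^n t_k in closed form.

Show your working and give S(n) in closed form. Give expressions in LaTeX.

S(n) = - 3 \cdot 3^{n} n^{2} + 9

The ratio is 3*(2*k**2 + 6*k + 3)/(2*k**2 + 2*k - 1).
Gosper form: A/B · C(k+1)/C(k) with A=3, B=1, C=k**2 + k - 1/2.
Need (3)·f(k+1) − (1)·f(k) = k**2 + k - 1/2.
deg f ≤ 2 (via 0,0,2).
Solving with deg f ≤ 2: f(k) = (k - 1)**2/2.
So s_k = (B(k−1)f/C)·t_k = ((k - 1)**2/(2*k**2 + 2*k - 1))·t_k = 3**k*(-k**2 + 2*k - 1).
Verify: 3**k*(-2*k**2 - 2*k + 1) matches t_k.
Telescope: S(n) = s_(n+1) − s_(2) = -3**(n + 1)*n**2 − (-9) = -3*3**n*n**2 + 9.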